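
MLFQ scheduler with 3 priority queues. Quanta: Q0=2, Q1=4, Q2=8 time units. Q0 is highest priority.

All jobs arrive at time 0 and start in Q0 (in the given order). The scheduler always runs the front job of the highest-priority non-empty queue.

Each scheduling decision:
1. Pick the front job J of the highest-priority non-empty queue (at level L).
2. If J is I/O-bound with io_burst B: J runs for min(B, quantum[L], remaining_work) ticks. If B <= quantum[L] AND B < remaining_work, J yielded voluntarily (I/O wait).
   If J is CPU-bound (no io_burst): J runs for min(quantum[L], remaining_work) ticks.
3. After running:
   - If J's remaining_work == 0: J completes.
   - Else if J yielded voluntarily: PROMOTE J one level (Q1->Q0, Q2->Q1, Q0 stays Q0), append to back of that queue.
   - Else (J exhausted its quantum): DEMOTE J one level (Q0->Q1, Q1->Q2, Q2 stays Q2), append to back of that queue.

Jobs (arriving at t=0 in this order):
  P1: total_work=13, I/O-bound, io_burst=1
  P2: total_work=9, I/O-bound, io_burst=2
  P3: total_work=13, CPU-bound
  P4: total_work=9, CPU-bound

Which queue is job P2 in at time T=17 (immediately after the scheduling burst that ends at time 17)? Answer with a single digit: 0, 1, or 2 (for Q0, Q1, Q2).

Answer: 0

Derivation:
t=0-1: P1@Q0 runs 1, rem=12, I/O yield, promote→Q0. Q0=[P2,P3,P4,P1] Q1=[] Q2=[]
t=1-3: P2@Q0 runs 2, rem=7, I/O yield, promote→Q0. Q0=[P3,P4,P1,P2] Q1=[] Q2=[]
t=3-5: P3@Q0 runs 2, rem=11, quantum used, demote→Q1. Q0=[P4,P1,P2] Q1=[P3] Q2=[]
t=5-7: P4@Q0 runs 2, rem=7, quantum used, demote→Q1. Q0=[P1,P2] Q1=[P3,P4] Q2=[]
t=7-8: P1@Q0 runs 1, rem=11, I/O yield, promote→Q0. Q0=[P2,P1] Q1=[P3,P4] Q2=[]
t=8-10: P2@Q0 runs 2, rem=5, I/O yield, promote→Q0. Q0=[P1,P2] Q1=[P3,P4] Q2=[]
t=10-11: P1@Q0 runs 1, rem=10, I/O yield, promote→Q0. Q0=[P2,P1] Q1=[P3,P4] Q2=[]
t=11-13: P2@Q0 runs 2, rem=3, I/O yield, promote→Q0. Q0=[P1,P2] Q1=[P3,P4] Q2=[]
t=13-14: P1@Q0 runs 1, rem=9, I/O yield, promote→Q0. Q0=[P2,P1] Q1=[P3,P4] Q2=[]
t=14-16: P2@Q0 runs 2, rem=1, I/O yield, promote→Q0. Q0=[P1,P2] Q1=[P3,P4] Q2=[]
t=16-17: P1@Q0 runs 1, rem=8, I/O yield, promote→Q0. Q0=[P2,P1] Q1=[P3,P4] Q2=[]
t=17-18: P2@Q0 runs 1, rem=0, completes. Q0=[P1] Q1=[P3,P4] Q2=[]
t=18-19: P1@Q0 runs 1, rem=7, I/O yield, promote→Q0. Q0=[P1] Q1=[P3,P4] Q2=[]
t=19-20: P1@Q0 runs 1, rem=6, I/O yield, promote→Q0. Q0=[P1] Q1=[P3,P4] Q2=[]
t=20-21: P1@Q0 runs 1, rem=5, I/O yield, promote→Q0. Q0=[P1] Q1=[P3,P4] Q2=[]
t=21-22: P1@Q0 runs 1, rem=4, I/O yield, promote→Q0. Q0=[P1] Q1=[P3,P4] Q2=[]
t=22-23: P1@Q0 runs 1, rem=3, I/O yield, promote→Q0. Q0=[P1] Q1=[P3,P4] Q2=[]
t=23-24: P1@Q0 runs 1, rem=2, I/O yield, promote→Q0. Q0=[P1] Q1=[P3,P4] Q2=[]
t=24-25: P1@Q0 runs 1, rem=1, I/O yield, promote→Q0. Q0=[P1] Q1=[P3,P4] Q2=[]
t=25-26: P1@Q0 runs 1, rem=0, completes. Q0=[] Q1=[P3,P4] Q2=[]
t=26-30: P3@Q1 runs 4, rem=7, quantum used, demote→Q2. Q0=[] Q1=[P4] Q2=[P3]
t=30-34: P4@Q1 runs 4, rem=3, quantum used, demote→Q2. Q0=[] Q1=[] Q2=[P3,P4]
t=34-41: P3@Q2 runs 7, rem=0, completes. Q0=[] Q1=[] Q2=[P4]
t=41-44: P4@Q2 runs 3, rem=0, completes. Q0=[] Q1=[] Q2=[]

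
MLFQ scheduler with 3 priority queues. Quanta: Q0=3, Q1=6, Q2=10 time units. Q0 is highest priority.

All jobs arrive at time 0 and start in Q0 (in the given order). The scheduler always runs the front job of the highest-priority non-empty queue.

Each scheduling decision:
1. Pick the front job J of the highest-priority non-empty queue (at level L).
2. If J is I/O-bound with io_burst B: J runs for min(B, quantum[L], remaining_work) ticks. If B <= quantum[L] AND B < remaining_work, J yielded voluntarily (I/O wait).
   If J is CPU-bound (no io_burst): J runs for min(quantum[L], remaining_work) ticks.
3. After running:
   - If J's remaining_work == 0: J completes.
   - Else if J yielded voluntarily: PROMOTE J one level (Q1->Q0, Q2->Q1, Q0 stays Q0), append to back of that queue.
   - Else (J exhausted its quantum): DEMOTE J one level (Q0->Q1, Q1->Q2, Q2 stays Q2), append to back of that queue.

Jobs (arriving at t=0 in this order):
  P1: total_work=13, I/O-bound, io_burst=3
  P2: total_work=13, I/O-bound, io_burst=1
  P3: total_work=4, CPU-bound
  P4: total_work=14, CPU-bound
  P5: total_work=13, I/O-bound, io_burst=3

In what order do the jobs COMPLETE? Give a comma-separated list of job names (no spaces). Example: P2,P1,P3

Answer: P1,P5,P2,P3,P4

Derivation:
t=0-3: P1@Q0 runs 3, rem=10, I/O yield, promote→Q0. Q0=[P2,P3,P4,P5,P1] Q1=[] Q2=[]
t=3-4: P2@Q0 runs 1, rem=12, I/O yield, promote→Q0. Q0=[P3,P4,P5,P1,P2] Q1=[] Q2=[]
t=4-7: P3@Q0 runs 3, rem=1, quantum used, demote→Q1. Q0=[P4,P5,P1,P2] Q1=[P3] Q2=[]
t=7-10: P4@Q0 runs 3, rem=11, quantum used, demote→Q1. Q0=[P5,P1,P2] Q1=[P3,P4] Q2=[]
t=10-13: P5@Q0 runs 3, rem=10, I/O yield, promote→Q0. Q0=[P1,P2,P5] Q1=[P3,P4] Q2=[]
t=13-16: P1@Q0 runs 3, rem=7, I/O yield, promote→Q0. Q0=[P2,P5,P1] Q1=[P3,P4] Q2=[]
t=16-17: P2@Q0 runs 1, rem=11, I/O yield, promote→Q0. Q0=[P5,P1,P2] Q1=[P3,P4] Q2=[]
t=17-20: P5@Q0 runs 3, rem=7, I/O yield, promote→Q0. Q0=[P1,P2,P5] Q1=[P3,P4] Q2=[]
t=20-23: P1@Q0 runs 3, rem=4, I/O yield, promote→Q0. Q0=[P2,P5,P1] Q1=[P3,P4] Q2=[]
t=23-24: P2@Q0 runs 1, rem=10, I/O yield, promote→Q0. Q0=[P5,P1,P2] Q1=[P3,P4] Q2=[]
t=24-27: P5@Q0 runs 3, rem=4, I/O yield, promote→Q0. Q0=[P1,P2,P5] Q1=[P3,P4] Q2=[]
t=27-30: P1@Q0 runs 3, rem=1, I/O yield, promote→Q0. Q0=[P2,P5,P1] Q1=[P3,P4] Q2=[]
t=30-31: P2@Q0 runs 1, rem=9, I/O yield, promote→Q0. Q0=[P5,P1,P2] Q1=[P3,P4] Q2=[]
t=31-34: P5@Q0 runs 3, rem=1, I/O yield, promote→Q0. Q0=[P1,P2,P5] Q1=[P3,P4] Q2=[]
t=34-35: P1@Q0 runs 1, rem=0, completes. Q0=[P2,P5] Q1=[P3,P4] Q2=[]
t=35-36: P2@Q0 runs 1, rem=8, I/O yield, promote→Q0. Q0=[P5,P2] Q1=[P3,P4] Q2=[]
t=36-37: P5@Q0 runs 1, rem=0, completes. Q0=[P2] Q1=[P3,P4] Q2=[]
t=37-38: P2@Q0 runs 1, rem=7, I/O yield, promote→Q0. Q0=[P2] Q1=[P3,P4] Q2=[]
t=38-39: P2@Q0 runs 1, rem=6, I/O yield, promote→Q0. Q0=[P2] Q1=[P3,P4] Q2=[]
t=39-40: P2@Q0 runs 1, rem=5, I/O yield, promote→Q0. Q0=[P2] Q1=[P3,P4] Q2=[]
t=40-41: P2@Q0 runs 1, rem=4, I/O yield, promote→Q0. Q0=[P2] Q1=[P3,P4] Q2=[]
t=41-42: P2@Q0 runs 1, rem=3, I/O yield, promote→Q0. Q0=[P2] Q1=[P3,P4] Q2=[]
t=42-43: P2@Q0 runs 1, rem=2, I/O yield, promote→Q0. Q0=[P2] Q1=[P3,P4] Q2=[]
t=43-44: P2@Q0 runs 1, rem=1, I/O yield, promote→Q0. Q0=[P2] Q1=[P3,P4] Q2=[]
t=44-45: P2@Q0 runs 1, rem=0, completes. Q0=[] Q1=[P3,P4] Q2=[]
t=45-46: P3@Q1 runs 1, rem=0, completes. Q0=[] Q1=[P4] Q2=[]
t=46-52: P4@Q1 runs 6, rem=5, quantum used, demote→Q2. Q0=[] Q1=[] Q2=[P4]
t=52-57: P4@Q2 runs 5, rem=0, completes. Q0=[] Q1=[] Q2=[]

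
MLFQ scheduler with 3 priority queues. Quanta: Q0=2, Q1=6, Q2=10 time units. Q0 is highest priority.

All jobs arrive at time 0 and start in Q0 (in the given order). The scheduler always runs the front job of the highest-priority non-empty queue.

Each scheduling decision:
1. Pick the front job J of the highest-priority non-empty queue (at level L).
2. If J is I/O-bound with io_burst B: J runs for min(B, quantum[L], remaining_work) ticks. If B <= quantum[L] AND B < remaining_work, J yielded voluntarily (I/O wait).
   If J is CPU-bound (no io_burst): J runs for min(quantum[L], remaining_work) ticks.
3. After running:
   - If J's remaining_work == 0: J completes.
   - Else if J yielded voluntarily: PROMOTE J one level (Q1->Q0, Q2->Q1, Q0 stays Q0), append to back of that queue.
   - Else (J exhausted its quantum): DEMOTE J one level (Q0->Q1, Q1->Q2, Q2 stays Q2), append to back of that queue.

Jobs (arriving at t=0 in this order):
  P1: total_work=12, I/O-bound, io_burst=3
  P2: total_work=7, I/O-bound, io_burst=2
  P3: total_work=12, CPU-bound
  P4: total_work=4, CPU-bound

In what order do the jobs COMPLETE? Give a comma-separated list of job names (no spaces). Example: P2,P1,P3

t=0-2: P1@Q0 runs 2, rem=10, quantum used, demote→Q1. Q0=[P2,P3,P4] Q1=[P1] Q2=[]
t=2-4: P2@Q0 runs 2, rem=5, I/O yield, promote→Q0. Q0=[P3,P4,P2] Q1=[P1] Q2=[]
t=4-6: P3@Q0 runs 2, rem=10, quantum used, demote→Q1. Q0=[P4,P2] Q1=[P1,P3] Q2=[]
t=6-8: P4@Q0 runs 2, rem=2, quantum used, demote→Q1. Q0=[P2] Q1=[P1,P3,P4] Q2=[]
t=8-10: P2@Q0 runs 2, rem=3, I/O yield, promote→Q0. Q0=[P2] Q1=[P1,P3,P4] Q2=[]
t=10-12: P2@Q0 runs 2, rem=1, I/O yield, promote→Q0. Q0=[P2] Q1=[P1,P3,P4] Q2=[]
t=12-13: P2@Q0 runs 1, rem=0, completes. Q0=[] Q1=[P1,P3,P4] Q2=[]
t=13-16: P1@Q1 runs 3, rem=7, I/O yield, promote→Q0. Q0=[P1] Q1=[P3,P4] Q2=[]
t=16-18: P1@Q0 runs 2, rem=5, quantum used, demote→Q1. Q0=[] Q1=[P3,P4,P1] Q2=[]
t=18-24: P3@Q1 runs 6, rem=4, quantum used, demote→Q2. Q0=[] Q1=[P4,P1] Q2=[P3]
t=24-26: P4@Q1 runs 2, rem=0, completes. Q0=[] Q1=[P1] Q2=[P3]
t=26-29: P1@Q1 runs 3, rem=2, I/O yield, promote→Q0. Q0=[P1] Q1=[] Q2=[P3]
t=29-31: P1@Q0 runs 2, rem=0, completes. Q0=[] Q1=[] Q2=[P3]
t=31-35: P3@Q2 runs 4, rem=0, completes. Q0=[] Q1=[] Q2=[]

Answer: P2,P4,P1,P3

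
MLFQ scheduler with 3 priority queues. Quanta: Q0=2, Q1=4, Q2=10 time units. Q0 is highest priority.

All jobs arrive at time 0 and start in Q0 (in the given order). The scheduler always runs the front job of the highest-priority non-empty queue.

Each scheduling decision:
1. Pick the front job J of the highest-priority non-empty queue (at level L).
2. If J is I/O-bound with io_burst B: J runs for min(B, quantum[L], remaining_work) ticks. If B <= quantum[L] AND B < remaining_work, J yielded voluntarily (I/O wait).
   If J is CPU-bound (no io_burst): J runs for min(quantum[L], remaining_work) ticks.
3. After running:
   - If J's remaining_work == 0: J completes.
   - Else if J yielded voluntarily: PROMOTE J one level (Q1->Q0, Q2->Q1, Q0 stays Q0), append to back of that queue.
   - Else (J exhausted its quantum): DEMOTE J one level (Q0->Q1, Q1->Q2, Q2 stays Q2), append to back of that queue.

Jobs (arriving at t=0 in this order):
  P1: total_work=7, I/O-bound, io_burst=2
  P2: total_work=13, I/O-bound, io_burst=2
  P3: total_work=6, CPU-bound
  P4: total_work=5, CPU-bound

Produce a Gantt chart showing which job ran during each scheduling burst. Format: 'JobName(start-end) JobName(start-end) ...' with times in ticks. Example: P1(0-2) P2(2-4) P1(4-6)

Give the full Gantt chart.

Answer: P1(0-2) P2(2-4) P3(4-6) P4(6-8) P1(8-10) P2(10-12) P1(12-14) P2(14-16) P1(16-17) P2(17-19) P2(19-21) P2(21-23) P2(23-24) P3(24-28) P4(28-31)

Derivation:
t=0-2: P1@Q0 runs 2, rem=5, I/O yield, promote→Q0. Q0=[P2,P3,P4,P1] Q1=[] Q2=[]
t=2-4: P2@Q0 runs 2, rem=11, I/O yield, promote→Q0. Q0=[P3,P4,P1,P2] Q1=[] Q2=[]
t=4-6: P3@Q0 runs 2, rem=4, quantum used, demote→Q1. Q0=[P4,P1,P2] Q1=[P3] Q2=[]
t=6-8: P4@Q0 runs 2, rem=3, quantum used, demote→Q1. Q0=[P1,P2] Q1=[P3,P4] Q2=[]
t=8-10: P1@Q0 runs 2, rem=3, I/O yield, promote→Q0. Q0=[P2,P1] Q1=[P3,P4] Q2=[]
t=10-12: P2@Q0 runs 2, rem=9, I/O yield, promote→Q0. Q0=[P1,P2] Q1=[P3,P4] Q2=[]
t=12-14: P1@Q0 runs 2, rem=1, I/O yield, promote→Q0. Q0=[P2,P1] Q1=[P3,P4] Q2=[]
t=14-16: P2@Q0 runs 2, rem=7, I/O yield, promote→Q0. Q0=[P1,P2] Q1=[P3,P4] Q2=[]
t=16-17: P1@Q0 runs 1, rem=0, completes. Q0=[P2] Q1=[P3,P4] Q2=[]
t=17-19: P2@Q0 runs 2, rem=5, I/O yield, promote→Q0. Q0=[P2] Q1=[P3,P4] Q2=[]
t=19-21: P2@Q0 runs 2, rem=3, I/O yield, promote→Q0. Q0=[P2] Q1=[P3,P4] Q2=[]
t=21-23: P2@Q0 runs 2, rem=1, I/O yield, promote→Q0. Q0=[P2] Q1=[P3,P4] Q2=[]
t=23-24: P2@Q0 runs 1, rem=0, completes. Q0=[] Q1=[P3,P4] Q2=[]
t=24-28: P3@Q1 runs 4, rem=0, completes. Q0=[] Q1=[P4] Q2=[]
t=28-31: P4@Q1 runs 3, rem=0, completes. Q0=[] Q1=[] Q2=[]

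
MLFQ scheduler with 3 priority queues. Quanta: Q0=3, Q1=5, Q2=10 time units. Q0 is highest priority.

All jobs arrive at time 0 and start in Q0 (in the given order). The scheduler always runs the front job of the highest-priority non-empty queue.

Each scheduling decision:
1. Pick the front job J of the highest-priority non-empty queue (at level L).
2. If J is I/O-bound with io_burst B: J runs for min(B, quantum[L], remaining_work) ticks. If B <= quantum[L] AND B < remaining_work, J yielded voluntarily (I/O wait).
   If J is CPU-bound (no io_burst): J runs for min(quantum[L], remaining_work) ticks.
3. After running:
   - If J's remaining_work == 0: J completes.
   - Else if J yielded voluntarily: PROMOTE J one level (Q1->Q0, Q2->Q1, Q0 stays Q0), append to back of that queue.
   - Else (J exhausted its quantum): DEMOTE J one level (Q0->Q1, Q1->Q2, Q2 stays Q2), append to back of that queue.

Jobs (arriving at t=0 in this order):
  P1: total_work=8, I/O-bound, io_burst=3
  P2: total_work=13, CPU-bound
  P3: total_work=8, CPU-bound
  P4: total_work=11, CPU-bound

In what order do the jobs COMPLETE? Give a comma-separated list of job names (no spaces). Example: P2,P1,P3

t=0-3: P1@Q0 runs 3, rem=5, I/O yield, promote→Q0. Q0=[P2,P3,P4,P1] Q1=[] Q2=[]
t=3-6: P2@Q0 runs 3, rem=10, quantum used, demote→Q1. Q0=[P3,P4,P1] Q1=[P2] Q2=[]
t=6-9: P3@Q0 runs 3, rem=5, quantum used, demote→Q1. Q0=[P4,P1] Q1=[P2,P3] Q2=[]
t=9-12: P4@Q0 runs 3, rem=8, quantum used, demote→Q1. Q0=[P1] Q1=[P2,P3,P4] Q2=[]
t=12-15: P1@Q0 runs 3, rem=2, I/O yield, promote→Q0. Q0=[P1] Q1=[P2,P3,P4] Q2=[]
t=15-17: P1@Q0 runs 2, rem=0, completes. Q0=[] Q1=[P2,P3,P4] Q2=[]
t=17-22: P2@Q1 runs 5, rem=5, quantum used, demote→Q2. Q0=[] Q1=[P3,P4] Q2=[P2]
t=22-27: P3@Q1 runs 5, rem=0, completes. Q0=[] Q1=[P4] Q2=[P2]
t=27-32: P4@Q1 runs 5, rem=3, quantum used, demote→Q2. Q0=[] Q1=[] Q2=[P2,P4]
t=32-37: P2@Q2 runs 5, rem=0, completes. Q0=[] Q1=[] Q2=[P4]
t=37-40: P4@Q2 runs 3, rem=0, completes. Q0=[] Q1=[] Q2=[]

Answer: P1,P3,P2,P4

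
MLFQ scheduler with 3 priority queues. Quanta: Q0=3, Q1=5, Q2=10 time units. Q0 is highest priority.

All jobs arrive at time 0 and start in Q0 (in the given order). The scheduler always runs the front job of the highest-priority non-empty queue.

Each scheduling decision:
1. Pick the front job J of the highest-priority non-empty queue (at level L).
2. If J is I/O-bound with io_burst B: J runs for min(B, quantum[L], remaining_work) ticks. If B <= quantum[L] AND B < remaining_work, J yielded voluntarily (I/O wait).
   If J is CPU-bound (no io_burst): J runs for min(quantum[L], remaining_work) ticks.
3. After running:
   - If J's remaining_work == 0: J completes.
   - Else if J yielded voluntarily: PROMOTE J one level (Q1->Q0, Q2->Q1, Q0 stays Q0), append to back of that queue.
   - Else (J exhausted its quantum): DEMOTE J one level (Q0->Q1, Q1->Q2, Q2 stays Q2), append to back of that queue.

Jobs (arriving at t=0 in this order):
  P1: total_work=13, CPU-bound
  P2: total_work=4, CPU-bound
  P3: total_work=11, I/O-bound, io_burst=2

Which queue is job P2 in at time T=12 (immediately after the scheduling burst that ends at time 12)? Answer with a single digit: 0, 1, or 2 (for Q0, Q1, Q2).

Answer: 1

Derivation:
t=0-3: P1@Q0 runs 3, rem=10, quantum used, demote→Q1. Q0=[P2,P3] Q1=[P1] Q2=[]
t=3-6: P2@Q0 runs 3, rem=1, quantum used, demote→Q1. Q0=[P3] Q1=[P1,P2] Q2=[]
t=6-8: P3@Q0 runs 2, rem=9, I/O yield, promote→Q0. Q0=[P3] Q1=[P1,P2] Q2=[]
t=8-10: P3@Q0 runs 2, rem=7, I/O yield, promote→Q0. Q0=[P3] Q1=[P1,P2] Q2=[]
t=10-12: P3@Q0 runs 2, rem=5, I/O yield, promote→Q0. Q0=[P3] Q1=[P1,P2] Q2=[]
t=12-14: P3@Q0 runs 2, rem=3, I/O yield, promote→Q0. Q0=[P3] Q1=[P1,P2] Q2=[]
t=14-16: P3@Q0 runs 2, rem=1, I/O yield, promote→Q0. Q0=[P3] Q1=[P1,P2] Q2=[]
t=16-17: P3@Q0 runs 1, rem=0, completes. Q0=[] Q1=[P1,P2] Q2=[]
t=17-22: P1@Q1 runs 5, rem=5, quantum used, demote→Q2. Q0=[] Q1=[P2] Q2=[P1]
t=22-23: P2@Q1 runs 1, rem=0, completes. Q0=[] Q1=[] Q2=[P1]
t=23-28: P1@Q2 runs 5, rem=0, completes. Q0=[] Q1=[] Q2=[]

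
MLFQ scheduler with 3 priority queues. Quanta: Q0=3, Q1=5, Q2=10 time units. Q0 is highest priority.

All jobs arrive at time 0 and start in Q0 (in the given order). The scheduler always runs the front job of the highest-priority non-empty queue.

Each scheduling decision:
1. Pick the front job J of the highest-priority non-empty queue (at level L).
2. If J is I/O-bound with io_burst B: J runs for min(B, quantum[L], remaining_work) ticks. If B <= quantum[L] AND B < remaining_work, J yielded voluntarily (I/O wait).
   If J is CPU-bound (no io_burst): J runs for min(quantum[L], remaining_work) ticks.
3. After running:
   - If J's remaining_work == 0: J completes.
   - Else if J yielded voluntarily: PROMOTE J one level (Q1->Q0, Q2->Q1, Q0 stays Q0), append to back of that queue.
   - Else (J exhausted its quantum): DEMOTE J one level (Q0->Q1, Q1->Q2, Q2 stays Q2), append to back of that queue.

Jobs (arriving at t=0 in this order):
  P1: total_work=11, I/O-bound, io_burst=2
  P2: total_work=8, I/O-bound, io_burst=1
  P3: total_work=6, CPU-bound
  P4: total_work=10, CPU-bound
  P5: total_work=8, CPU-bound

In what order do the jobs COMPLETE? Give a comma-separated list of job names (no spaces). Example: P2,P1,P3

t=0-2: P1@Q0 runs 2, rem=9, I/O yield, promote→Q0. Q0=[P2,P3,P4,P5,P1] Q1=[] Q2=[]
t=2-3: P2@Q0 runs 1, rem=7, I/O yield, promote→Q0. Q0=[P3,P4,P5,P1,P2] Q1=[] Q2=[]
t=3-6: P3@Q0 runs 3, rem=3, quantum used, demote→Q1. Q0=[P4,P5,P1,P2] Q1=[P3] Q2=[]
t=6-9: P4@Q0 runs 3, rem=7, quantum used, demote→Q1. Q0=[P5,P1,P2] Q1=[P3,P4] Q2=[]
t=9-12: P5@Q0 runs 3, rem=5, quantum used, demote→Q1. Q0=[P1,P2] Q1=[P3,P4,P5] Q2=[]
t=12-14: P1@Q0 runs 2, rem=7, I/O yield, promote→Q0. Q0=[P2,P1] Q1=[P3,P4,P5] Q2=[]
t=14-15: P2@Q0 runs 1, rem=6, I/O yield, promote→Q0. Q0=[P1,P2] Q1=[P3,P4,P5] Q2=[]
t=15-17: P1@Q0 runs 2, rem=5, I/O yield, promote→Q0. Q0=[P2,P1] Q1=[P3,P4,P5] Q2=[]
t=17-18: P2@Q0 runs 1, rem=5, I/O yield, promote→Q0. Q0=[P1,P2] Q1=[P3,P4,P5] Q2=[]
t=18-20: P1@Q0 runs 2, rem=3, I/O yield, promote→Q0. Q0=[P2,P1] Q1=[P3,P4,P5] Q2=[]
t=20-21: P2@Q0 runs 1, rem=4, I/O yield, promote→Q0. Q0=[P1,P2] Q1=[P3,P4,P5] Q2=[]
t=21-23: P1@Q0 runs 2, rem=1, I/O yield, promote→Q0. Q0=[P2,P1] Q1=[P3,P4,P5] Q2=[]
t=23-24: P2@Q0 runs 1, rem=3, I/O yield, promote→Q0. Q0=[P1,P2] Q1=[P3,P4,P5] Q2=[]
t=24-25: P1@Q0 runs 1, rem=0, completes. Q0=[P2] Q1=[P3,P4,P5] Q2=[]
t=25-26: P2@Q0 runs 1, rem=2, I/O yield, promote→Q0. Q0=[P2] Q1=[P3,P4,P5] Q2=[]
t=26-27: P2@Q0 runs 1, rem=1, I/O yield, promote→Q0. Q0=[P2] Q1=[P3,P4,P5] Q2=[]
t=27-28: P2@Q0 runs 1, rem=0, completes. Q0=[] Q1=[P3,P4,P5] Q2=[]
t=28-31: P3@Q1 runs 3, rem=0, completes. Q0=[] Q1=[P4,P5] Q2=[]
t=31-36: P4@Q1 runs 5, rem=2, quantum used, demote→Q2. Q0=[] Q1=[P5] Q2=[P4]
t=36-41: P5@Q1 runs 5, rem=0, completes. Q0=[] Q1=[] Q2=[P4]
t=41-43: P4@Q2 runs 2, rem=0, completes. Q0=[] Q1=[] Q2=[]

Answer: P1,P2,P3,P5,P4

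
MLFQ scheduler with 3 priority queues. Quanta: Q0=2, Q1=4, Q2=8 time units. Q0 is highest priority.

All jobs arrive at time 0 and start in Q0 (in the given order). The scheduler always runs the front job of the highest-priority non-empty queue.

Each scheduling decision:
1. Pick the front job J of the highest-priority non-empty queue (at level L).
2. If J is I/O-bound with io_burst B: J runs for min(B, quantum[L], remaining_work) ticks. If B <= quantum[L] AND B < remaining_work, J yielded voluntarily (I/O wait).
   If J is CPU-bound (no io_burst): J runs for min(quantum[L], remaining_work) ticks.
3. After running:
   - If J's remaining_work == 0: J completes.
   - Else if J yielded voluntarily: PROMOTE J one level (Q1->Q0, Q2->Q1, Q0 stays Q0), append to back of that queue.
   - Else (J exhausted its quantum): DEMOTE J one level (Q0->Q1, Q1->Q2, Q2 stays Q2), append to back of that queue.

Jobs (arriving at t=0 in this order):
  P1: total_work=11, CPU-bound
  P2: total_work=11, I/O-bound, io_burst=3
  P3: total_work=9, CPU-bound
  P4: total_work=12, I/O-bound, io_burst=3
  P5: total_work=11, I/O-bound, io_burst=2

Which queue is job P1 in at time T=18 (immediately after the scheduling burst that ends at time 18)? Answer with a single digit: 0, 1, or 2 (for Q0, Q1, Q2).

Answer: 1

Derivation:
t=0-2: P1@Q0 runs 2, rem=9, quantum used, demote→Q1. Q0=[P2,P3,P4,P5] Q1=[P1] Q2=[]
t=2-4: P2@Q0 runs 2, rem=9, quantum used, demote→Q1. Q0=[P3,P4,P5] Q1=[P1,P2] Q2=[]
t=4-6: P3@Q0 runs 2, rem=7, quantum used, demote→Q1. Q0=[P4,P5] Q1=[P1,P2,P3] Q2=[]
t=6-8: P4@Q0 runs 2, rem=10, quantum used, demote→Q1. Q0=[P5] Q1=[P1,P2,P3,P4] Q2=[]
t=8-10: P5@Q0 runs 2, rem=9, I/O yield, promote→Q0. Q0=[P5] Q1=[P1,P2,P3,P4] Q2=[]
t=10-12: P5@Q0 runs 2, rem=7, I/O yield, promote→Q0. Q0=[P5] Q1=[P1,P2,P3,P4] Q2=[]
t=12-14: P5@Q0 runs 2, rem=5, I/O yield, promote→Q0. Q0=[P5] Q1=[P1,P2,P3,P4] Q2=[]
t=14-16: P5@Q0 runs 2, rem=3, I/O yield, promote→Q0. Q0=[P5] Q1=[P1,P2,P3,P4] Q2=[]
t=16-18: P5@Q0 runs 2, rem=1, I/O yield, promote→Q0. Q0=[P5] Q1=[P1,P2,P3,P4] Q2=[]
t=18-19: P5@Q0 runs 1, rem=0, completes. Q0=[] Q1=[P1,P2,P3,P4] Q2=[]
t=19-23: P1@Q1 runs 4, rem=5, quantum used, demote→Q2. Q0=[] Q1=[P2,P3,P4] Q2=[P1]
t=23-26: P2@Q1 runs 3, rem=6, I/O yield, promote→Q0. Q0=[P2] Q1=[P3,P4] Q2=[P1]
t=26-28: P2@Q0 runs 2, rem=4, quantum used, demote→Q1. Q0=[] Q1=[P3,P4,P2] Q2=[P1]
t=28-32: P3@Q1 runs 4, rem=3, quantum used, demote→Q2. Q0=[] Q1=[P4,P2] Q2=[P1,P3]
t=32-35: P4@Q1 runs 3, rem=7, I/O yield, promote→Q0. Q0=[P4] Q1=[P2] Q2=[P1,P3]
t=35-37: P4@Q0 runs 2, rem=5, quantum used, demote→Q1. Q0=[] Q1=[P2,P4] Q2=[P1,P3]
t=37-40: P2@Q1 runs 3, rem=1, I/O yield, promote→Q0. Q0=[P2] Q1=[P4] Q2=[P1,P3]
t=40-41: P2@Q0 runs 1, rem=0, completes. Q0=[] Q1=[P4] Q2=[P1,P3]
t=41-44: P4@Q1 runs 3, rem=2, I/O yield, promote→Q0. Q0=[P4] Q1=[] Q2=[P1,P3]
t=44-46: P4@Q0 runs 2, rem=0, completes. Q0=[] Q1=[] Q2=[P1,P3]
t=46-51: P1@Q2 runs 5, rem=0, completes. Q0=[] Q1=[] Q2=[P3]
t=51-54: P3@Q2 runs 3, rem=0, completes. Q0=[] Q1=[] Q2=[]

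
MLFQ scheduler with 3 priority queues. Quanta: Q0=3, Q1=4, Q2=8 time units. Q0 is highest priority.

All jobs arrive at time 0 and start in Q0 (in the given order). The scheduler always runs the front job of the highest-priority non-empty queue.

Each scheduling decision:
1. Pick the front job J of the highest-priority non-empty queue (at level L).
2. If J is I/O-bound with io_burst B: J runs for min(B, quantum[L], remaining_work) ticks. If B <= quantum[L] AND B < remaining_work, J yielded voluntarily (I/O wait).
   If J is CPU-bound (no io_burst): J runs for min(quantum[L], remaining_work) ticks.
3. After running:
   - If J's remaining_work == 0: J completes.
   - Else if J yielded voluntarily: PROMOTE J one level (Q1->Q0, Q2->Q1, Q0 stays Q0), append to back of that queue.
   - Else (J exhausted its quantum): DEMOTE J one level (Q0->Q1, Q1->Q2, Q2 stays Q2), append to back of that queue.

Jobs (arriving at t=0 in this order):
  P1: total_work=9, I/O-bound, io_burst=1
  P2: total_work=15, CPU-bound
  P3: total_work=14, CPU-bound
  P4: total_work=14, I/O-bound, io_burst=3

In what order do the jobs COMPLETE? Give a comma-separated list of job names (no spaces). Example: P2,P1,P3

Answer: P4,P1,P2,P3

Derivation:
t=0-1: P1@Q0 runs 1, rem=8, I/O yield, promote→Q0. Q0=[P2,P3,P4,P1] Q1=[] Q2=[]
t=1-4: P2@Q0 runs 3, rem=12, quantum used, demote→Q1. Q0=[P3,P4,P1] Q1=[P2] Q2=[]
t=4-7: P3@Q0 runs 3, rem=11, quantum used, demote→Q1. Q0=[P4,P1] Q1=[P2,P3] Q2=[]
t=7-10: P4@Q0 runs 3, rem=11, I/O yield, promote→Q0. Q0=[P1,P4] Q1=[P2,P3] Q2=[]
t=10-11: P1@Q0 runs 1, rem=7, I/O yield, promote→Q0. Q0=[P4,P1] Q1=[P2,P3] Q2=[]
t=11-14: P4@Q0 runs 3, rem=8, I/O yield, promote→Q0. Q0=[P1,P4] Q1=[P2,P3] Q2=[]
t=14-15: P1@Q0 runs 1, rem=6, I/O yield, promote→Q0. Q0=[P4,P1] Q1=[P2,P3] Q2=[]
t=15-18: P4@Q0 runs 3, rem=5, I/O yield, promote→Q0. Q0=[P1,P4] Q1=[P2,P3] Q2=[]
t=18-19: P1@Q0 runs 1, rem=5, I/O yield, promote→Q0. Q0=[P4,P1] Q1=[P2,P3] Q2=[]
t=19-22: P4@Q0 runs 3, rem=2, I/O yield, promote→Q0. Q0=[P1,P4] Q1=[P2,P3] Q2=[]
t=22-23: P1@Q0 runs 1, rem=4, I/O yield, promote→Q0. Q0=[P4,P1] Q1=[P2,P3] Q2=[]
t=23-25: P4@Q0 runs 2, rem=0, completes. Q0=[P1] Q1=[P2,P3] Q2=[]
t=25-26: P1@Q0 runs 1, rem=3, I/O yield, promote→Q0. Q0=[P1] Q1=[P2,P3] Q2=[]
t=26-27: P1@Q0 runs 1, rem=2, I/O yield, promote→Q0. Q0=[P1] Q1=[P2,P3] Q2=[]
t=27-28: P1@Q0 runs 1, rem=1, I/O yield, promote→Q0. Q0=[P1] Q1=[P2,P3] Q2=[]
t=28-29: P1@Q0 runs 1, rem=0, completes. Q0=[] Q1=[P2,P3] Q2=[]
t=29-33: P2@Q1 runs 4, rem=8, quantum used, demote→Q2. Q0=[] Q1=[P3] Q2=[P2]
t=33-37: P3@Q1 runs 4, rem=7, quantum used, demote→Q2. Q0=[] Q1=[] Q2=[P2,P3]
t=37-45: P2@Q2 runs 8, rem=0, completes. Q0=[] Q1=[] Q2=[P3]
t=45-52: P3@Q2 runs 7, rem=0, completes. Q0=[] Q1=[] Q2=[]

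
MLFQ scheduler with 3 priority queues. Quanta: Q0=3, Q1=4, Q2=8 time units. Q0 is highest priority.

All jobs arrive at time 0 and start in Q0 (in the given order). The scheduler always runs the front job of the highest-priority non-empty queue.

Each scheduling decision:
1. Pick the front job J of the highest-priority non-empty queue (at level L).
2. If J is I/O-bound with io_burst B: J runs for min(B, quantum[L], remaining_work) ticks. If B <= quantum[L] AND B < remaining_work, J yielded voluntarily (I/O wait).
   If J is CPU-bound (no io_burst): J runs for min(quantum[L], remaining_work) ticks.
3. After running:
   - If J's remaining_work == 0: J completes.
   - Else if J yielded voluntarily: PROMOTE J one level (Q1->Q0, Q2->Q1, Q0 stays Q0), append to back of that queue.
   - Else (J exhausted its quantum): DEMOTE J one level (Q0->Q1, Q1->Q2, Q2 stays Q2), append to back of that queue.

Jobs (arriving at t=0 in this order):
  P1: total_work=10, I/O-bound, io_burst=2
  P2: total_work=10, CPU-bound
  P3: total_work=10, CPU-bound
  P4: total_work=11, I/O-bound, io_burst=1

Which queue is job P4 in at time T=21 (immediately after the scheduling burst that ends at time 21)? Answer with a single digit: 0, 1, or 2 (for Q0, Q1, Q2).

t=0-2: P1@Q0 runs 2, rem=8, I/O yield, promote→Q0. Q0=[P2,P3,P4,P1] Q1=[] Q2=[]
t=2-5: P2@Q0 runs 3, rem=7, quantum used, demote→Q1. Q0=[P3,P4,P1] Q1=[P2] Q2=[]
t=5-8: P3@Q0 runs 3, rem=7, quantum used, demote→Q1. Q0=[P4,P1] Q1=[P2,P3] Q2=[]
t=8-9: P4@Q0 runs 1, rem=10, I/O yield, promote→Q0. Q0=[P1,P4] Q1=[P2,P3] Q2=[]
t=9-11: P1@Q0 runs 2, rem=6, I/O yield, promote→Q0. Q0=[P4,P1] Q1=[P2,P3] Q2=[]
t=11-12: P4@Q0 runs 1, rem=9, I/O yield, promote→Q0. Q0=[P1,P4] Q1=[P2,P3] Q2=[]
t=12-14: P1@Q0 runs 2, rem=4, I/O yield, promote→Q0. Q0=[P4,P1] Q1=[P2,P3] Q2=[]
t=14-15: P4@Q0 runs 1, rem=8, I/O yield, promote→Q0. Q0=[P1,P4] Q1=[P2,P3] Q2=[]
t=15-17: P1@Q0 runs 2, rem=2, I/O yield, promote→Q0. Q0=[P4,P1] Q1=[P2,P3] Q2=[]
t=17-18: P4@Q0 runs 1, rem=7, I/O yield, promote→Q0. Q0=[P1,P4] Q1=[P2,P3] Q2=[]
t=18-20: P1@Q0 runs 2, rem=0, completes. Q0=[P4] Q1=[P2,P3] Q2=[]
t=20-21: P4@Q0 runs 1, rem=6, I/O yield, promote→Q0. Q0=[P4] Q1=[P2,P3] Q2=[]
t=21-22: P4@Q0 runs 1, rem=5, I/O yield, promote→Q0. Q0=[P4] Q1=[P2,P3] Q2=[]
t=22-23: P4@Q0 runs 1, rem=4, I/O yield, promote→Q0. Q0=[P4] Q1=[P2,P3] Q2=[]
t=23-24: P4@Q0 runs 1, rem=3, I/O yield, promote→Q0. Q0=[P4] Q1=[P2,P3] Q2=[]
t=24-25: P4@Q0 runs 1, rem=2, I/O yield, promote→Q0. Q0=[P4] Q1=[P2,P3] Q2=[]
t=25-26: P4@Q0 runs 1, rem=1, I/O yield, promote→Q0. Q0=[P4] Q1=[P2,P3] Q2=[]
t=26-27: P4@Q0 runs 1, rem=0, completes. Q0=[] Q1=[P2,P3] Q2=[]
t=27-31: P2@Q1 runs 4, rem=3, quantum used, demote→Q2. Q0=[] Q1=[P3] Q2=[P2]
t=31-35: P3@Q1 runs 4, rem=3, quantum used, demote→Q2. Q0=[] Q1=[] Q2=[P2,P3]
t=35-38: P2@Q2 runs 3, rem=0, completes. Q0=[] Q1=[] Q2=[P3]
t=38-41: P3@Q2 runs 3, rem=0, completes. Q0=[] Q1=[] Q2=[]

Answer: 0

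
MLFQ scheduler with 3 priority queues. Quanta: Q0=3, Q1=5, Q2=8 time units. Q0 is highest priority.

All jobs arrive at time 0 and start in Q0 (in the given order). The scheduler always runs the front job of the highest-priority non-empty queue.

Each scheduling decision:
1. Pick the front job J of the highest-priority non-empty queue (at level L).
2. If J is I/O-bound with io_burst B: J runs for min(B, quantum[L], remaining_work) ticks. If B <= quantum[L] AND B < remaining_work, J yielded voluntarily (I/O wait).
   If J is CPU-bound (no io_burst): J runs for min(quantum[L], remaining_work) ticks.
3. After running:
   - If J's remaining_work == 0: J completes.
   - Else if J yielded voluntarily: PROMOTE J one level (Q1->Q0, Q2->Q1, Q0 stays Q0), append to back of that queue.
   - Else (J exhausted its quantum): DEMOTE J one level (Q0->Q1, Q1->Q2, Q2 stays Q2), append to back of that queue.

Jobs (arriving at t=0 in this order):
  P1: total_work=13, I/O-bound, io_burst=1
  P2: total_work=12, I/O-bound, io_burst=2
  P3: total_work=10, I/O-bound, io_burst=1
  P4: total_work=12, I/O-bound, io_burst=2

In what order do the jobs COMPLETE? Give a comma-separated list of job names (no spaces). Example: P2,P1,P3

Answer: P2,P4,P3,P1

Derivation:
t=0-1: P1@Q0 runs 1, rem=12, I/O yield, promote→Q0. Q0=[P2,P3,P4,P1] Q1=[] Q2=[]
t=1-3: P2@Q0 runs 2, rem=10, I/O yield, promote→Q0. Q0=[P3,P4,P1,P2] Q1=[] Q2=[]
t=3-4: P3@Q0 runs 1, rem=9, I/O yield, promote→Q0. Q0=[P4,P1,P2,P3] Q1=[] Q2=[]
t=4-6: P4@Q0 runs 2, rem=10, I/O yield, promote→Q0. Q0=[P1,P2,P3,P4] Q1=[] Q2=[]
t=6-7: P1@Q0 runs 1, rem=11, I/O yield, promote→Q0. Q0=[P2,P3,P4,P1] Q1=[] Q2=[]
t=7-9: P2@Q0 runs 2, rem=8, I/O yield, promote→Q0. Q0=[P3,P4,P1,P2] Q1=[] Q2=[]
t=9-10: P3@Q0 runs 1, rem=8, I/O yield, promote→Q0. Q0=[P4,P1,P2,P3] Q1=[] Q2=[]
t=10-12: P4@Q0 runs 2, rem=8, I/O yield, promote→Q0. Q0=[P1,P2,P3,P4] Q1=[] Q2=[]
t=12-13: P1@Q0 runs 1, rem=10, I/O yield, promote→Q0. Q0=[P2,P3,P4,P1] Q1=[] Q2=[]
t=13-15: P2@Q0 runs 2, rem=6, I/O yield, promote→Q0. Q0=[P3,P4,P1,P2] Q1=[] Q2=[]
t=15-16: P3@Q0 runs 1, rem=7, I/O yield, promote→Q0. Q0=[P4,P1,P2,P3] Q1=[] Q2=[]
t=16-18: P4@Q0 runs 2, rem=6, I/O yield, promote→Q0. Q0=[P1,P2,P3,P4] Q1=[] Q2=[]
t=18-19: P1@Q0 runs 1, rem=9, I/O yield, promote→Q0. Q0=[P2,P3,P4,P1] Q1=[] Q2=[]
t=19-21: P2@Q0 runs 2, rem=4, I/O yield, promote→Q0. Q0=[P3,P4,P1,P2] Q1=[] Q2=[]
t=21-22: P3@Q0 runs 1, rem=6, I/O yield, promote→Q0. Q0=[P4,P1,P2,P3] Q1=[] Q2=[]
t=22-24: P4@Q0 runs 2, rem=4, I/O yield, promote→Q0. Q0=[P1,P2,P3,P4] Q1=[] Q2=[]
t=24-25: P1@Q0 runs 1, rem=8, I/O yield, promote→Q0. Q0=[P2,P3,P4,P1] Q1=[] Q2=[]
t=25-27: P2@Q0 runs 2, rem=2, I/O yield, promote→Q0. Q0=[P3,P4,P1,P2] Q1=[] Q2=[]
t=27-28: P3@Q0 runs 1, rem=5, I/O yield, promote→Q0. Q0=[P4,P1,P2,P3] Q1=[] Q2=[]
t=28-30: P4@Q0 runs 2, rem=2, I/O yield, promote→Q0. Q0=[P1,P2,P3,P4] Q1=[] Q2=[]
t=30-31: P1@Q0 runs 1, rem=7, I/O yield, promote→Q0. Q0=[P2,P3,P4,P1] Q1=[] Q2=[]
t=31-33: P2@Q0 runs 2, rem=0, completes. Q0=[P3,P4,P1] Q1=[] Q2=[]
t=33-34: P3@Q0 runs 1, rem=4, I/O yield, promote→Q0. Q0=[P4,P1,P3] Q1=[] Q2=[]
t=34-36: P4@Q0 runs 2, rem=0, completes. Q0=[P1,P3] Q1=[] Q2=[]
t=36-37: P1@Q0 runs 1, rem=6, I/O yield, promote→Q0. Q0=[P3,P1] Q1=[] Q2=[]
t=37-38: P3@Q0 runs 1, rem=3, I/O yield, promote→Q0. Q0=[P1,P3] Q1=[] Q2=[]
t=38-39: P1@Q0 runs 1, rem=5, I/O yield, promote→Q0. Q0=[P3,P1] Q1=[] Q2=[]
t=39-40: P3@Q0 runs 1, rem=2, I/O yield, promote→Q0. Q0=[P1,P3] Q1=[] Q2=[]
t=40-41: P1@Q0 runs 1, rem=4, I/O yield, promote→Q0. Q0=[P3,P1] Q1=[] Q2=[]
t=41-42: P3@Q0 runs 1, rem=1, I/O yield, promote→Q0. Q0=[P1,P3] Q1=[] Q2=[]
t=42-43: P1@Q0 runs 1, rem=3, I/O yield, promote→Q0. Q0=[P3,P1] Q1=[] Q2=[]
t=43-44: P3@Q0 runs 1, rem=0, completes. Q0=[P1] Q1=[] Q2=[]
t=44-45: P1@Q0 runs 1, rem=2, I/O yield, promote→Q0. Q0=[P1] Q1=[] Q2=[]
t=45-46: P1@Q0 runs 1, rem=1, I/O yield, promote→Q0. Q0=[P1] Q1=[] Q2=[]
t=46-47: P1@Q0 runs 1, rem=0, completes. Q0=[] Q1=[] Q2=[]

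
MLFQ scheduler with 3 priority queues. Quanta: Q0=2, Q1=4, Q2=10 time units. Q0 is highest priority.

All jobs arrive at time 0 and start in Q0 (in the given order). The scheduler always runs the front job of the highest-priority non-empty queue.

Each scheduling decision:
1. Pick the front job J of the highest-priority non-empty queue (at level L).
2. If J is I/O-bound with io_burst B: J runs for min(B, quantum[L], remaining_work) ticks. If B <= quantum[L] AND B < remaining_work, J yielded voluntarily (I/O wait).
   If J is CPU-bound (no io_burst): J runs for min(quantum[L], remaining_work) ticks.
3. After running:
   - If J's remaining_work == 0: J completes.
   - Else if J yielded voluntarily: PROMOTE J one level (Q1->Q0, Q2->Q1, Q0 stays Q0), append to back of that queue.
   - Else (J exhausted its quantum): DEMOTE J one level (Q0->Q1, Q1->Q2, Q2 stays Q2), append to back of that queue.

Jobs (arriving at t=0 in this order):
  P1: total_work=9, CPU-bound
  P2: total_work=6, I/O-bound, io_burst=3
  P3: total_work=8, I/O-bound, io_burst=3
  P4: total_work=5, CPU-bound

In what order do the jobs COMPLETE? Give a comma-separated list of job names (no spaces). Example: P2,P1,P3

t=0-2: P1@Q0 runs 2, rem=7, quantum used, demote→Q1. Q0=[P2,P3,P4] Q1=[P1] Q2=[]
t=2-4: P2@Q0 runs 2, rem=4, quantum used, demote→Q1. Q0=[P3,P4] Q1=[P1,P2] Q2=[]
t=4-6: P3@Q0 runs 2, rem=6, quantum used, demote→Q1. Q0=[P4] Q1=[P1,P2,P3] Q2=[]
t=6-8: P4@Q0 runs 2, rem=3, quantum used, demote→Q1. Q0=[] Q1=[P1,P2,P3,P4] Q2=[]
t=8-12: P1@Q1 runs 4, rem=3, quantum used, demote→Q2. Q0=[] Q1=[P2,P3,P4] Q2=[P1]
t=12-15: P2@Q1 runs 3, rem=1, I/O yield, promote→Q0. Q0=[P2] Q1=[P3,P4] Q2=[P1]
t=15-16: P2@Q0 runs 1, rem=0, completes. Q0=[] Q1=[P3,P4] Q2=[P1]
t=16-19: P3@Q1 runs 3, rem=3, I/O yield, promote→Q0. Q0=[P3] Q1=[P4] Q2=[P1]
t=19-21: P3@Q0 runs 2, rem=1, quantum used, demote→Q1. Q0=[] Q1=[P4,P3] Q2=[P1]
t=21-24: P4@Q1 runs 3, rem=0, completes. Q0=[] Q1=[P3] Q2=[P1]
t=24-25: P3@Q1 runs 1, rem=0, completes. Q0=[] Q1=[] Q2=[P1]
t=25-28: P1@Q2 runs 3, rem=0, completes. Q0=[] Q1=[] Q2=[]

Answer: P2,P4,P3,P1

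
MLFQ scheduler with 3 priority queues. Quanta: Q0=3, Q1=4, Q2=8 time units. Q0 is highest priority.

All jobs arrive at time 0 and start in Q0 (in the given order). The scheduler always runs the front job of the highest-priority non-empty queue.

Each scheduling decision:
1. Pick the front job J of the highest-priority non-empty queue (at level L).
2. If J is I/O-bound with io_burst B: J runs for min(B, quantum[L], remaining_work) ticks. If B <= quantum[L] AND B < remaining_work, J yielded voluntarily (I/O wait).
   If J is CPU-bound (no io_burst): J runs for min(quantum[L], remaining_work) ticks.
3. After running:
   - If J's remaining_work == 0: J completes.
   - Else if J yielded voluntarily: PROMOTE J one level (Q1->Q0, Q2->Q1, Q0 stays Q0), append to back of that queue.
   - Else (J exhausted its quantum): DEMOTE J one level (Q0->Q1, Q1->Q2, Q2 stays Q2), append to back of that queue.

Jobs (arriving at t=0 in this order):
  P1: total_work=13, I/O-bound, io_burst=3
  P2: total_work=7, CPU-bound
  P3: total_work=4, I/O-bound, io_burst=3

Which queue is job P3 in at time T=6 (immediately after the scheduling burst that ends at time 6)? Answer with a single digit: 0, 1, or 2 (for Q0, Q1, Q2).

t=0-3: P1@Q0 runs 3, rem=10, I/O yield, promote→Q0. Q0=[P2,P3,P1] Q1=[] Q2=[]
t=3-6: P2@Q0 runs 3, rem=4, quantum used, demote→Q1. Q0=[P3,P1] Q1=[P2] Q2=[]
t=6-9: P3@Q0 runs 3, rem=1, I/O yield, promote→Q0. Q0=[P1,P3] Q1=[P2] Q2=[]
t=9-12: P1@Q0 runs 3, rem=7, I/O yield, promote→Q0. Q0=[P3,P1] Q1=[P2] Q2=[]
t=12-13: P3@Q0 runs 1, rem=0, completes. Q0=[P1] Q1=[P2] Q2=[]
t=13-16: P1@Q0 runs 3, rem=4, I/O yield, promote→Q0. Q0=[P1] Q1=[P2] Q2=[]
t=16-19: P1@Q0 runs 3, rem=1, I/O yield, promote→Q0. Q0=[P1] Q1=[P2] Q2=[]
t=19-20: P1@Q0 runs 1, rem=0, completes. Q0=[] Q1=[P2] Q2=[]
t=20-24: P2@Q1 runs 4, rem=0, completes. Q0=[] Q1=[] Q2=[]

Answer: 0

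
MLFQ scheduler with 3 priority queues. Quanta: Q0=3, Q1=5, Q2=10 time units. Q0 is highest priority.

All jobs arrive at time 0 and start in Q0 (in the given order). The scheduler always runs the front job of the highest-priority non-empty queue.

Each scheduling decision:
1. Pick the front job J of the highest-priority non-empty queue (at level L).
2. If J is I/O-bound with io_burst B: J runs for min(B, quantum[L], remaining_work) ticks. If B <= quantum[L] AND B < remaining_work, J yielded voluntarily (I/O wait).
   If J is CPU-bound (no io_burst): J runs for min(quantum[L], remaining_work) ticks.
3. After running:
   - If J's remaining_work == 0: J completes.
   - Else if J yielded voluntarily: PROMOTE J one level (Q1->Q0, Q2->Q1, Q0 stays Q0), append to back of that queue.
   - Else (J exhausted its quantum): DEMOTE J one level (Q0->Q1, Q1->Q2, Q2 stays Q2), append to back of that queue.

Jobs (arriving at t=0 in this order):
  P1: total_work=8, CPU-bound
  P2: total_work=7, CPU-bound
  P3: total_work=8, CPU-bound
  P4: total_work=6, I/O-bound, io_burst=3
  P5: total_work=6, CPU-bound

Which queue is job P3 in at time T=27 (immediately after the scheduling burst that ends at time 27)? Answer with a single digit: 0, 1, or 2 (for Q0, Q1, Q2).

t=0-3: P1@Q0 runs 3, rem=5, quantum used, demote→Q1. Q0=[P2,P3,P4,P5] Q1=[P1] Q2=[]
t=3-6: P2@Q0 runs 3, rem=4, quantum used, demote→Q1. Q0=[P3,P4,P5] Q1=[P1,P2] Q2=[]
t=6-9: P3@Q0 runs 3, rem=5, quantum used, demote→Q1. Q0=[P4,P5] Q1=[P1,P2,P3] Q2=[]
t=9-12: P4@Q0 runs 3, rem=3, I/O yield, promote→Q0. Q0=[P5,P4] Q1=[P1,P2,P3] Q2=[]
t=12-15: P5@Q0 runs 3, rem=3, quantum used, demote→Q1. Q0=[P4] Q1=[P1,P2,P3,P5] Q2=[]
t=15-18: P4@Q0 runs 3, rem=0, completes. Q0=[] Q1=[P1,P2,P3,P5] Q2=[]
t=18-23: P1@Q1 runs 5, rem=0, completes. Q0=[] Q1=[P2,P3,P5] Q2=[]
t=23-27: P2@Q1 runs 4, rem=0, completes. Q0=[] Q1=[P3,P5] Q2=[]
t=27-32: P3@Q1 runs 5, rem=0, completes. Q0=[] Q1=[P5] Q2=[]
t=32-35: P5@Q1 runs 3, rem=0, completes. Q0=[] Q1=[] Q2=[]

Answer: 1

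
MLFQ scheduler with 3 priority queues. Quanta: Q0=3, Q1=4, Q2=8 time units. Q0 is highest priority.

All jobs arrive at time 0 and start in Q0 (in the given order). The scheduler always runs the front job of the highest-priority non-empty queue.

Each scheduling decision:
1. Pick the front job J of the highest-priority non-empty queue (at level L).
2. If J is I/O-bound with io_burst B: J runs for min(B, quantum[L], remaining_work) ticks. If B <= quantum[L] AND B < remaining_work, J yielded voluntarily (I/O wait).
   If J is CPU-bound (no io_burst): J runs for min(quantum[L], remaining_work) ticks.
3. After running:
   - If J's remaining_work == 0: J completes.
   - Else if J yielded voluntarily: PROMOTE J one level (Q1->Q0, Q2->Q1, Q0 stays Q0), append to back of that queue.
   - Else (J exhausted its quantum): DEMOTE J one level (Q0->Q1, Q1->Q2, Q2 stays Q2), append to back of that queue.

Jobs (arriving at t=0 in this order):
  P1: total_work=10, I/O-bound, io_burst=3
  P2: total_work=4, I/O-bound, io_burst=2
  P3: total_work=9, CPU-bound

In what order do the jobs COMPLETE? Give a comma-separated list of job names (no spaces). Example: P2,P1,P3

Answer: P2,P1,P3

Derivation:
t=0-3: P1@Q0 runs 3, rem=7, I/O yield, promote→Q0. Q0=[P2,P3,P1] Q1=[] Q2=[]
t=3-5: P2@Q0 runs 2, rem=2, I/O yield, promote→Q0. Q0=[P3,P1,P2] Q1=[] Q2=[]
t=5-8: P3@Q0 runs 3, rem=6, quantum used, demote→Q1. Q0=[P1,P2] Q1=[P3] Q2=[]
t=8-11: P1@Q0 runs 3, rem=4, I/O yield, promote→Q0. Q0=[P2,P1] Q1=[P3] Q2=[]
t=11-13: P2@Q0 runs 2, rem=0, completes. Q0=[P1] Q1=[P3] Q2=[]
t=13-16: P1@Q0 runs 3, rem=1, I/O yield, promote→Q0. Q0=[P1] Q1=[P3] Q2=[]
t=16-17: P1@Q0 runs 1, rem=0, completes. Q0=[] Q1=[P3] Q2=[]
t=17-21: P3@Q1 runs 4, rem=2, quantum used, demote→Q2. Q0=[] Q1=[] Q2=[P3]
t=21-23: P3@Q2 runs 2, rem=0, completes. Q0=[] Q1=[] Q2=[]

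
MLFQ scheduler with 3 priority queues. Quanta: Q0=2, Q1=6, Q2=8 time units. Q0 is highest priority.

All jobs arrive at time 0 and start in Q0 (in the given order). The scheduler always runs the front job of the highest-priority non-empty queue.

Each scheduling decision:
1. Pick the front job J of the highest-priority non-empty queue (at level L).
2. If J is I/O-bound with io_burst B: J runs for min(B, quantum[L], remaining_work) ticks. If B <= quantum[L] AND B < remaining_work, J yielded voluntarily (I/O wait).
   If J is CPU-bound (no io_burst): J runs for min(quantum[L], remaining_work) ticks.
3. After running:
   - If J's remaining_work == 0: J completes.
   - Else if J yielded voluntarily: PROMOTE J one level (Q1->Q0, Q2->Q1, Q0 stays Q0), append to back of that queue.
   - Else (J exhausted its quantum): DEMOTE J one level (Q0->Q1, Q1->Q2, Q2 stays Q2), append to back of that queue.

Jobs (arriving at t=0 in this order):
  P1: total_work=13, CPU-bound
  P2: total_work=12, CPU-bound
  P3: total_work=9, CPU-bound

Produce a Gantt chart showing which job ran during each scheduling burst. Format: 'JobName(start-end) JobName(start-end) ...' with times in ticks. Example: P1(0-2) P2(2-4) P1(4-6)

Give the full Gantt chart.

Answer: P1(0-2) P2(2-4) P3(4-6) P1(6-12) P2(12-18) P3(18-24) P1(24-29) P2(29-33) P3(33-34)

Derivation:
t=0-2: P1@Q0 runs 2, rem=11, quantum used, demote→Q1. Q0=[P2,P3] Q1=[P1] Q2=[]
t=2-4: P2@Q0 runs 2, rem=10, quantum used, demote→Q1. Q0=[P3] Q1=[P1,P2] Q2=[]
t=4-6: P3@Q0 runs 2, rem=7, quantum used, demote→Q1. Q0=[] Q1=[P1,P2,P3] Q2=[]
t=6-12: P1@Q1 runs 6, rem=5, quantum used, demote→Q2. Q0=[] Q1=[P2,P3] Q2=[P1]
t=12-18: P2@Q1 runs 6, rem=4, quantum used, demote→Q2. Q0=[] Q1=[P3] Q2=[P1,P2]
t=18-24: P3@Q1 runs 6, rem=1, quantum used, demote→Q2. Q0=[] Q1=[] Q2=[P1,P2,P3]
t=24-29: P1@Q2 runs 5, rem=0, completes. Q0=[] Q1=[] Q2=[P2,P3]
t=29-33: P2@Q2 runs 4, rem=0, completes. Q0=[] Q1=[] Q2=[P3]
t=33-34: P3@Q2 runs 1, rem=0, completes. Q0=[] Q1=[] Q2=[]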